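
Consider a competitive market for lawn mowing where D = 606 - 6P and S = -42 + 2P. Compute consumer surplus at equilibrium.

Consumer surplus = 1200

Equilibrium: 606 - 6P = -42 + 2P gives P* = 81, Q* = 120.
Demand choke price (D = 0): P = 101.
CS = ½(101 − 81)(120) = 1200.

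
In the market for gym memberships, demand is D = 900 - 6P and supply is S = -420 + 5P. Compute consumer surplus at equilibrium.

Equilibrium: 900 - 6P = -420 + 5P gives P* = 120, Q* = 180.
Demand choke price (D = 0): P = 150.
CS = ½(150 − 120)(180) = 2700.

Consumer surplus = 2700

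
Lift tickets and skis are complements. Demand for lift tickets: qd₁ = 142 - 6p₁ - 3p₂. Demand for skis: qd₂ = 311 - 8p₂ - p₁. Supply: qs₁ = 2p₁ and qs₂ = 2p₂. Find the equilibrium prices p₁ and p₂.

p₁ = 487/77, p₂ = 2346/77

Market 1: 142 - 6p₁ - 3p₂ = 2p₁ → 8p₁ + 3p₂ = 142.
Market 2: 10p₂ + p₁ = 311.
Eliminating p₂: 10×(1) − 3×(2) gives 77p₁ = 487, so p₁ = 487/77.
Back-substitute into (2): p₂ = (311 − 1×487/77) / 10 = 2346/77.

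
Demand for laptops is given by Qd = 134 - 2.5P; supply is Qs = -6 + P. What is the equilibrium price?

P* = 40

Set Qd = Qs: 134 - 2.5P = -6 + P.
140 = 3.5P, so P* = 40.
Q* = 134 − 2.5(40) = 34.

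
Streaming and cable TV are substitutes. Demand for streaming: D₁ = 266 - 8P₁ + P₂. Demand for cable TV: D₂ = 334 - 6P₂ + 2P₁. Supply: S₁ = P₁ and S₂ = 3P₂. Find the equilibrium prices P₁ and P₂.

Market 1: 266 - 8P₁ + P₂ = P₁ → 9P₁ - P₂ = 266.
Market 2: 9P₂ - 2P₁ = 334.
Eliminating P₂: 9×(1) + 1×(2) gives 79P₁ = 2728, so P₁ = 2728/79.
Back-substitute into (2): P₂ = (334 + 2×2728/79) / 9 = 3538/79.

P₁ = 2728/79, P₂ = 3538/79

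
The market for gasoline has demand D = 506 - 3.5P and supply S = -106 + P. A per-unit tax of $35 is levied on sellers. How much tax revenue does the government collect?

Pre-tax equilibrium: P* = 136, Q* = 30.
Tax on sellers shifts supply to S = -106 + 1(P − 35) = -141 + P.
506 - 3.5P = -141 + P gives buyer price Pb = 1294/9; sellers receive Ps = 1294/9 − 35 = 979/9.
New quantity: Q = 506 − 3.5(1294/9) = 25/9.
Revenue = 35 × 25/9 = 875/9.

Tax revenue = 875/9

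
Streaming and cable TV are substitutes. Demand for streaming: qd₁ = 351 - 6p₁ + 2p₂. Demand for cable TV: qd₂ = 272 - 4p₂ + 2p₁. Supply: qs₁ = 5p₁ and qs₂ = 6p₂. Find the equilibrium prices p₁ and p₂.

p₁ = 2027/53, p₂ = 1847/53

Market 1: 351 - 6p₁ + 2p₂ = 5p₁ → 11p₁ - 2p₂ = 351.
Market 2: 10p₂ - 2p₁ = 272.
Eliminating p₂: 10×(1) + 2×(2) gives 106p₁ = 4054, so p₁ = 2027/53.
Back-substitute into (2): p₂ = (272 + 2×2027/53) / 10 = 1847/53.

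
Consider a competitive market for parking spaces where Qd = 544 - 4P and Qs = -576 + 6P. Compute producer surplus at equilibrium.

Equilibrium: 544 - 4P = -576 + 6P gives P* = 112, Q* = 96.
Supply starts at P = 96 (where Qs = 0).
PS = ½(112 − 96)(96) = 768.

Producer surplus = 768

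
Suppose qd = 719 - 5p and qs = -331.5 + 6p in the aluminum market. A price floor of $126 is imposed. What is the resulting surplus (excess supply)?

Equilibrium price would be p* = 95.5, so the floor at 126 binds.
At p = 126: qd = 89, qs = 424.5.
Surplus = 424.5 − 89 = 335.5.

Surplus = 335.5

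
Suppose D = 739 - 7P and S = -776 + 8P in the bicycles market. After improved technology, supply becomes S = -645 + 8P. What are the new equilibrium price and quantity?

P' = 1384/15, Q' = 1397/15

Original equilibrium: P* = 101, Q* = 32.
New equilibrium: 739 - 7P = -645 + 8P, so 1384 = 15P and P' = 1384/15; Q' = 739 − 7(1384/15) = 1397/15.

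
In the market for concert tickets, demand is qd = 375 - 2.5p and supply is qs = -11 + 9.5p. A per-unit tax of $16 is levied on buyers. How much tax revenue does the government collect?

Pre-tax equilibrium: p* = 193/6, q* = 3535/12.
Tax on buyers shifts demand to qd = 375 − 2.5(p + 16) = 335 - 2.5p.
335 - 2.5p = -11 + 9.5p gives seller price ps = 173/6; buyers pay pb = 173/6 + 16 = 269/6.
New quantity: q = 375 − 2.5(269/6) = 3155/12.
Revenue = 16 × 3155/12 = 12620/3.

Tax revenue = 12620/3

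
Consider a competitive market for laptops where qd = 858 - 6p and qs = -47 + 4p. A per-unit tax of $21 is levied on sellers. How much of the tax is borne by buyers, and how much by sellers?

Buyers bear $8.4, sellers bear $12.6

Pre-tax equilibrium: p* = 90.5, q* = 315.
Tax on sellers shifts supply to qs = -47 + 4(p − 21) = -131 + 4p.
858 - 6p = -131 + 4p gives buyer price pb = 98.9; sellers receive ps = 98.9 − 21 = 77.9.
New quantity: q = 858 − 6(98.9) = 264.6.
Buyer burden = 98.9 − 90.5 = 8.4; seller burden = 90.5 − 77.9 = 12.6.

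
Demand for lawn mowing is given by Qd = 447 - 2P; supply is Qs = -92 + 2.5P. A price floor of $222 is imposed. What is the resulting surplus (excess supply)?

Equilibrium price would be P* = 1078/9, so the floor at 222 binds.
At P = 222: Qd = 3, Qs = 463.
Surplus = 463 − 3 = 460.

Surplus = 460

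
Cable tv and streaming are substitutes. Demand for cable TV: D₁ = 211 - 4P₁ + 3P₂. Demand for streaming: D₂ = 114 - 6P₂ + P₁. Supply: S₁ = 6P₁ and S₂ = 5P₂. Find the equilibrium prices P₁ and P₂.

P₁ = 2663/107, P₂ = 1351/107

Market 1: 211 - 4P₁ + 3P₂ = 6P₁ → 10P₁ - 3P₂ = 211.
Market 2: 11P₂ - P₁ = 114.
Eliminating P₂: 11×(1) + 3×(2) gives 107P₁ = 2663, so P₁ = 2663/107.
Back-substitute into (2): P₂ = (114 + 1×2663/107) / 11 = 1351/107.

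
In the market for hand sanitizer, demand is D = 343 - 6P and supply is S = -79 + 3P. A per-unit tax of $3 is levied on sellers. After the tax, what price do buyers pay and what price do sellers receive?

Buyers pay 431/9, sellers receive 404/9

Pre-tax equilibrium: P* = 422/9, Q* = 185/3.
Tax on sellers shifts supply to S = -79 + 3(P − 3) = -88 + 3P.
343 - 6P = -88 + 3P gives buyer price Pb = 431/9; sellers receive Ps = 431/9 − 3 = 404/9.
New quantity: Q = 343 − 6(431/9) = 167/3.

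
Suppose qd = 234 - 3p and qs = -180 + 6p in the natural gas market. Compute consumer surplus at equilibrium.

Equilibrium: 234 - 3p = -180 + 6p gives p* = 46, q* = 96.
Demand choke price (qd = 0): p = 78.
CS = ½(78 − 46)(96) = 1536.

Consumer surplus = 1536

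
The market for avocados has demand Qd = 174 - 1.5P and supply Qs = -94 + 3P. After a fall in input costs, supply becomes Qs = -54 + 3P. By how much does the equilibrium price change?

ΔP = -80/9

Original equilibrium: P* = 536/9, Q* = 254/3.
New equilibrium: 174 - 1.5P = -54 + 3P, so 228 = 4.5P and P' = 152/3; Q' = 174 − 1.5(152/3) = 98.
Change in price: 152/3 − 536/9 = -80/9.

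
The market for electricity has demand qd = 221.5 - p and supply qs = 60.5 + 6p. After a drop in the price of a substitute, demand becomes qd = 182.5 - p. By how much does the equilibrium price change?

Δp = -39/7

Original equilibrium: p* = 23, q* = 198.5.
New equilibrium: 182.5 - p = 60.5 + 6p, so 122 = 7p and p' = 122/7; q' = 182.5 − 1(122/7) = 2311/14.
Change in price: 122/7 − 23 = -39/7.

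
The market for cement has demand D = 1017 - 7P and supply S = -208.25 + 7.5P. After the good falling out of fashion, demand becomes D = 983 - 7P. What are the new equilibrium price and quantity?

P' = 4765/58, Q' = 23659/58

Original equilibrium: P* = 84.5, Q* = 425.5.
New equilibrium: 983 - 7P = -208.25 + 7.5P, so 1191.25 = 14.5P and P' = 4765/58; Q' = 983 − 7(4765/58) = 23659/58.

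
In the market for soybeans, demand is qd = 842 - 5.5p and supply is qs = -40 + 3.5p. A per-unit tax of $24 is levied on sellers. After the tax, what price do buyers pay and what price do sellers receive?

Pre-tax equilibrium: p* = 98, q* = 303.
Tax on sellers shifts supply to qs = -40 + 3.5(p − 24) = -124 + 3.5p.
842 - 5.5p = -124 + 3.5p gives buyer price pb = 322/3; sellers receive ps = 322/3 − 24 = 250/3.
New quantity: q = 842 − 5.5(322/3) = 755/3.

Buyers pay 322/3, sellers receive 250/3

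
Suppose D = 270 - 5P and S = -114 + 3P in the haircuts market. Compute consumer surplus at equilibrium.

Equilibrium: 270 - 5P = -114 + 3P gives P* = 48, Q* = 30.
Demand choke price (D = 0): P = 54.
CS = ½(54 − 48)(30) = 90.

Consumer surplus = 90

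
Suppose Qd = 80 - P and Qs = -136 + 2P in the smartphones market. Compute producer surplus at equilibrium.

Equilibrium: 80 - P = -136 + 2P gives P* = 72, Q* = 8.
Supply starts at P = 68 (where Qs = 0).
PS = ½(72 − 68)(8) = 16.

Producer surplus = 16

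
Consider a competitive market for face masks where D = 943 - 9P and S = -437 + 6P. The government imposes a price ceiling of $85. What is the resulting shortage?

Equilibrium price would be P* = 92, so the ceiling at 85 binds.
At P = 85: D = 943 − 9(85) = 178, S = -437 + 6(85) = 73.
Shortage = 178 − 73 = 105.

Shortage = 105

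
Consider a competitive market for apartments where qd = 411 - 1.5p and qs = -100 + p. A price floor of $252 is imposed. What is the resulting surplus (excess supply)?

Equilibrium price would be p* = 204.4, so the floor at 252 binds.
At p = 252: qd = 33, qs = 152.
Surplus = 152 − 33 = 119.

Surplus = 119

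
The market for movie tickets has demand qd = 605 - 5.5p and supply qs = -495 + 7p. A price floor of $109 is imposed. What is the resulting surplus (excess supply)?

Surplus = 262.5

Equilibrium price would be p* = 88, so the floor at 109 binds.
At p = 109: qd = 5.5, qs = 268.
Surplus = 268 − 5.5 = 262.5.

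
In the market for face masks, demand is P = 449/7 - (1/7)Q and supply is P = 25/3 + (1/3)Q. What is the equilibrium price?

Set the two price expressions equal: 449/7 - (1/7)Q = 25/3 + (1/3)Q.
1172/21 = (10/21)Q, so Q* = 117.2.
P* = 449/7 − (1/7)(117.2) = 47.4.

P* = 47.4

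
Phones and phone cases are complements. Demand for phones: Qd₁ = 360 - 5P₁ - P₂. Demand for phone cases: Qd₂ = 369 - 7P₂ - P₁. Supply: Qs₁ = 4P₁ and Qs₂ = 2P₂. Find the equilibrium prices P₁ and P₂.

P₁ = 35.8875, P₂ = 37.0125

Market 1: 360 - 5P₁ - P₂ = 4P₁ → 9P₁ + P₂ = 360.
Market 2: 9P₂ + P₁ = 369.
Eliminating P₂: 9×(1) − 1×(2) gives 80P₁ = 2871, so P₁ = 35.8875.
Back-substitute into (2): P₂ = (369 − 1×35.8875) / 9 = 37.0125.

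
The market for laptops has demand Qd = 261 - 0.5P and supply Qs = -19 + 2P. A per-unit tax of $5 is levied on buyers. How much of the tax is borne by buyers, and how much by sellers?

Pre-tax equilibrium: P* = 112, Q* = 205.
Tax on buyers shifts demand to Qd = 261 − 0.5(P + 5) = 258.5 - 0.5P.
258.5 - 0.5P = -19 + 2P gives seller price Ps = 111; buyers pay Pb = 111 + 5 = 116.
New quantity: Q = 261 − 0.5(116) = 203.
Buyer burden = 116 − 112 = 4; seller burden = 112 − 111 = 1.

Buyers bear $4, sellers bear $1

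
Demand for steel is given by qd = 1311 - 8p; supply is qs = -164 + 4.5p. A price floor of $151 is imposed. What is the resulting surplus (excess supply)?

Surplus = 412.5

Equilibrium price would be p* = 118, so the floor at 151 binds.
At p = 151: qd = 103, qs = 515.5.
Surplus = 515.5 − 103 = 412.5.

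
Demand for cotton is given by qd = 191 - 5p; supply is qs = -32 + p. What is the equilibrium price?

p* = 223/6

Set qd = qs: 191 - 5p = -32 + p.
223 = 6p, so p* = 223/6.
q* = 191 − 5(223/6) = 31/6.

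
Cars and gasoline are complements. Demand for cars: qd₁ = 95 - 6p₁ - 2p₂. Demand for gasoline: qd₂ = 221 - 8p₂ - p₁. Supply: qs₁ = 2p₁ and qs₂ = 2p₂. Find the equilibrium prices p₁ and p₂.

p₁ = 254/39, p₂ = 1673/78

Market 1: 95 - 6p₁ - 2p₂ = 2p₁ → 8p₁ + 2p₂ = 95.
Market 2: 10p₂ + p₁ = 221.
Eliminating p₂: 10×(1) − 2×(2) gives 78p₁ = 508, so p₁ = 254/39.
Back-substitute into (2): p₂ = (221 − 1×254/39) / 10 = 1673/78.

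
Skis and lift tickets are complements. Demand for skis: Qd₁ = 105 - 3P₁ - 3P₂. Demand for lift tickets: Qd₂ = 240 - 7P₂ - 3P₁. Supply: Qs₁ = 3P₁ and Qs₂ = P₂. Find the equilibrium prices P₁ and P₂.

Market 1: 105 - 3P₁ - 3P₂ = 3P₁ → 6P₁ + 3P₂ = 105.
Market 2: 8P₂ + 3P₁ = 240.
Eliminating P₂: 8×(1) − 3×(2) gives 39P₁ = 120, so P₁ = 40/13.
Back-substitute into (2): P₂ = (240 − 3×40/13) / 8 = 375/13.

P₁ = 40/13, P₂ = 375/13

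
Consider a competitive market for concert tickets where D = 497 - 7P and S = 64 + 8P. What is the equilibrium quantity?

Set D = S: 497 - 7P = 64 + 8P.
433 = 15P, so P* = 433/15.
Q* = 497 − 7(433/15) = 4424/15.

Q* = 4424/15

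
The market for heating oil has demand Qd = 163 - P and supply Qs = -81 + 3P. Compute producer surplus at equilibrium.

Producer surplus = 1734

Equilibrium: 163 - P = -81 + 3P gives P* = 61, Q* = 102.
Supply starts at P = 27 (where Qs = 0).
PS = ½(61 − 27)(102) = 1734.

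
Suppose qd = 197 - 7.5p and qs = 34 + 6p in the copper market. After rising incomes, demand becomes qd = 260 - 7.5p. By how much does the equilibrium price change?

Δp = 14/3

Original equilibrium: p* = 326/27, q* = 958/9.
New equilibrium: 260 - 7.5p = 34 + 6p, so 226 = 13.5p and p' = 452/27; q' = 260 − 7.5(452/27) = 1210/9.
Change in price: 452/27 − 326/27 = 14/3.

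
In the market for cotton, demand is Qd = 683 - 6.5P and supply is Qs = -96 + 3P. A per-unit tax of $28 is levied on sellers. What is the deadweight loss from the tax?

Deadweight loss = 15288/19

Pre-tax equilibrium: P* = 82, Q* = 150.
Tax on sellers shifts supply to Qs = -96 + 3(P − 28) = -180 + 3P.
683 - 6.5P = -180 + 3P gives buyer price Pb = 1726/19; sellers receive Ps = 1726/19 − 28 = 1194/19.
New quantity: Q = 683 − 6.5(1726/19) = 1758/19.
DWL = ½ × 28 × (150 − 1758/19) = 15288/19.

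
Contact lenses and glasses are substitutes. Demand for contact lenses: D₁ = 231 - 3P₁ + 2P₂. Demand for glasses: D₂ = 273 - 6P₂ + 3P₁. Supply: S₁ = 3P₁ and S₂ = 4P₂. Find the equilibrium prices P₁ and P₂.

Market 1: 231 - 3P₁ + 2P₂ = 3P₁ → 6P₁ - 2P₂ = 231.
Market 2: 10P₂ - 3P₁ = 273.
Eliminating P₂: 10×(1) + 2×(2) gives 54P₁ = 2856, so P₁ = 476/9.
Back-substitute into (2): P₂ = (273 + 3×476/9) / 10 = 259/6.

P₁ = 476/9, P₂ = 259/6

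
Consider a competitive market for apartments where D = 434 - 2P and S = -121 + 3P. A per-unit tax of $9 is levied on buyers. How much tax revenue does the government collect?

Tax revenue = 1810.8

Pre-tax equilibrium: P* = 111, Q* = 212.
Tax on buyers shifts demand to D = 434 − 2(P + 9) = 416 - 2P.
416 - 2P = -121 + 3P gives seller price Ps = 107.4; buyers pay Pb = 107.4 + 9 = 116.4.
New quantity: Q = 434 − 2(116.4) = 201.2.
Revenue = 9 × 201.2 = 1810.8.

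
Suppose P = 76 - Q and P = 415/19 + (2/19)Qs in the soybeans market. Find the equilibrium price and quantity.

Set the two price expressions equal: 76 - Q = 415/19 + (2/19)Q.
1029/19 = (21/19)Q, so Q* = 49.
P* = 76 − (1)(49) = 27.

P* = 27, Q* = 49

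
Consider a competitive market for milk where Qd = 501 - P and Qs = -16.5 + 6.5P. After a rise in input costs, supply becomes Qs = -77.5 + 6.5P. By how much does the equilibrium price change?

Original equilibrium: P* = 69, Q* = 432.
New equilibrium: 501 - P = -77.5 + 6.5P, so 578.5 = 7.5P and P' = 1157/15; Q' = 501 − 1(1157/15) = 6358/15.
Change in price: 1157/15 − 69 = 122/15.

ΔP = 122/15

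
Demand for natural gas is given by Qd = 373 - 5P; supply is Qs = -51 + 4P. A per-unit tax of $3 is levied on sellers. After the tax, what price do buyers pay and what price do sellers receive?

Buyers pay 436/9, sellers receive 409/9

Pre-tax equilibrium: P* = 424/9, Q* = 1237/9.
Tax on sellers shifts supply to Qs = -51 + 4(P − 3) = -63 + 4P.
373 - 5P = -63 + 4P gives buyer price Pb = 436/9; sellers receive Ps = 436/9 − 3 = 409/9.
New quantity: Q = 373 − 5(436/9) = 1177/9.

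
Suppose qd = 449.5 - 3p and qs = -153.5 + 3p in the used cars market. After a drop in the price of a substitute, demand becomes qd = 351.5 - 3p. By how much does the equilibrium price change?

Δp = -49/3

Original equilibrium: p* = 100.5, q* = 148.
New equilibrium: 351.5 - 3p = -153.5 + 3p, so 505 = 6p and p' = 505/6; q' = 351.5 − 3(505/6) = 99.
Change in price: 505/6 − 100.5 = -49/3.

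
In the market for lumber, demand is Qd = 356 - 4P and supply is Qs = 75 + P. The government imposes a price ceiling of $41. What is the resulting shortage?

Equilibrium price would be P* = 56.2, so the ceiling at 41 binds.
At P = 41: Qd = 356 − 4(41) = 192, Qs = 75 + 1(41) = 116.
Shortage = 192 − 116 = 76.

Shortage = 76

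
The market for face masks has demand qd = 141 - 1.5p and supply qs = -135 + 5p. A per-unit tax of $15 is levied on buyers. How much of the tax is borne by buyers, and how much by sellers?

Buyers bear 150/13, sellers bear 45/13

Pre-tax equilibrium: p* = 552/13, q* = 1005/13.
Tax on buyers shifts demand to qd = 141 − 1.5(p + 15) = 118.5 - 1.5p.
118.5 - 1.5p = -135 + 5p gives seller price ps = 39; buyers pay pb = 39 + 15 = 54.
New quantity: q = 141 − 1.5(54) = 60.
Buyer burden = 54 − 552/13 = 150/13; seller burden = 552/13 − 39 = 45/13.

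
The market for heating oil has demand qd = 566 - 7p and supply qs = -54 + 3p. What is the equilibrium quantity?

Set qd = qs: 566 - 7p = -54 + 3p.
620 = 10p, so p* = 62.
q* = 566 − 7(62) = 132.

q* = 132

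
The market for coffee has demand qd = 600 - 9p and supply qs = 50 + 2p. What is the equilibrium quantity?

Set qd = qs: 600 - 9p = 50 + 2p.
550 = 11p, so p* = 50.
q* = 600 − 9(50) = 150.

q* = 150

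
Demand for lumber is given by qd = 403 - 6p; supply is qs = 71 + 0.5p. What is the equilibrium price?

Set qd = qs: 403 - 6p = 71 + 0.5p.
332 = 6.5p, so p* = 664/13.
q* = 403 − 6(664/13) = 1255/13.

p* = 664/13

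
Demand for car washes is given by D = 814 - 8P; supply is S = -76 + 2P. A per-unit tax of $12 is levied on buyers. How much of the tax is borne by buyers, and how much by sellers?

Buyers bear $2.4, sellers bear $9.6

Pre-tax equilibrium: P* = 89, Q* = 102.
Tax on buyers shifts demand to D = 814 − 8(P + 12) = 718 - 8P.
718 - 8P = -76 + 2P gives seller price Ps = 79.4; buyers pay Pb = 79.4 + 12 = 91.4.
New quantity: Q = 814 − 8(91.4) = 82.8.
Buyer burden = 91.4 − 89 = 2.4; seller burden = 89 − 79.4 = 9.6.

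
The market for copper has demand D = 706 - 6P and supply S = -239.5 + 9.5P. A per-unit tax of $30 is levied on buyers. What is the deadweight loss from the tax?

Pre-tax equilibrium: P* = 61, Q* = 340.
Tax on buyers shifts demand to D = 706 − 6(P + 30) = 526 - 6P.
526 - 6P = -239.5 + 9.5P gives seller price Ps = 1531/31; buyers pay Pb = 1531/31 + 30 = 2461/31.
New quantity: Q = 706 − 6(2461/31) = 7120/31.
DWL = ½ × 30 × (340 − 7120/31) = 51300/31.

Deadweight loss = 51300/31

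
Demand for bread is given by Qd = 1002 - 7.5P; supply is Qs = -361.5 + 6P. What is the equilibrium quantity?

Set Qd = Qs: 1002 - 7.5P = -361.5 + 6P.
1363.5 = 13.5P, so P* = 101.
Q* = 1002 − 7.5(101) = 244.5.

Q* = 244.5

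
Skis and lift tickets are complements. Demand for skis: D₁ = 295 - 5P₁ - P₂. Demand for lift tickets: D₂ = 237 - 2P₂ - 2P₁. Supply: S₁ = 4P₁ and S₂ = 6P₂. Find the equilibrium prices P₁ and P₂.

P₁ = 2123/70, P₂ = 1543/70

Market 1: 295 - 5P₁ - P₂ = 4P₁ → 9P₁ + P₂ = 295.
Market 2: 8P₂ + 2P₁ = 237.
Eliminating P₂: 8×(1) − 1×(2) gives 70P₁ = 2123, so P₁ = 2123/70.
Back-substitute into (2): P₂ = (237 − 2×2123/70) / 8 = 1543/70.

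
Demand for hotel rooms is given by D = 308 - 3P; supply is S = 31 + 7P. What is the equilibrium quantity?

Q* = 224.9

Set D = S: 308 - 3P = 31 + 7P.
277 = 10P, so P* = 27.7.
Q* = 308 − 3(27.7) = 224.9.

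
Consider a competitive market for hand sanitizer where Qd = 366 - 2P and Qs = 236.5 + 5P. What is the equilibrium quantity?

Q* = 329

Set Qd = Qs: 366 - 2P = 236.5 + 5P.
129.5 = 7P, so P* = 18.5.
Q* = 366 − 2(18.5) = 329.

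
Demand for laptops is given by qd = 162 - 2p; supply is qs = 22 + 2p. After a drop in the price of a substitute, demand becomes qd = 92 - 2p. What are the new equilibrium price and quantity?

Original equilibrium: p* = 35, q* = 92.
New equilibrium: 92 - 2p = 22 + 2p, so 70 = 4p and p' = 17.5; q' = 92 − 2(17.5) = 57.

p' = 17.5, q' = 57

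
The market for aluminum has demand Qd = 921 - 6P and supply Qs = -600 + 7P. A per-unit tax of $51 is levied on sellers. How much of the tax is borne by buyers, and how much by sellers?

Pre-tax equilibrium: P* = 117, Q* = 219.
Tax on sellers shifts supply to Qs = -600 + 7(P − 51) = -957 + 7P.
921 - 6P = -957 + 7P gives buyer price Pb = 1878/13; sellers receive Ps = 1878/13 − 51 = 1215/13.
New quantity: Q = 921 − 6(1878/13) = 705/13.
Buyer burden = 1878/13 − 117 = 357/13; seller burden = 117 − 1215/13 = 306/13.

Buyers bear 357/13, sellers bear 306/13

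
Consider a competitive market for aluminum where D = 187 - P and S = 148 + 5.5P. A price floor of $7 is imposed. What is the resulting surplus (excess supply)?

Surplus = 6.5

Equilibrium price would be P* = 6, so the floor at 7 binds.
At P = 7: D = 180, S = 186.5.
Surplus = 186.5 − 180 = 6.5.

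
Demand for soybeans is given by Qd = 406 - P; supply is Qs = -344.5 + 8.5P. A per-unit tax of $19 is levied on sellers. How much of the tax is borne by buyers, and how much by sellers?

Buyers bear $17, sellers bear $2

Pre-tax equilibrium: P* = 79, Q* = 327.
Tax on sellers shifts supply to Qs = -344.5 + 8.5(P − 19) = -506 + 8.5P.
406 - P = -506 + 8.5P gives buyer price Pb = 96; sellers receive Ps = 96 − 19 = 77.
New quantity: Q = 406 − 1(96) = 310.
Buyer burden = 96 − 79 = 17; seller burden = 79 − 77 = 2.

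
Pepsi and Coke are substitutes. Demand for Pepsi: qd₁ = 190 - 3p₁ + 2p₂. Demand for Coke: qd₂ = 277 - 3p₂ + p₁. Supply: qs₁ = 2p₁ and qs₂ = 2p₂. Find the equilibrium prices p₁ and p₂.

Market 1: 190 - 3p₁ + 2p₂ = 2p₁ → 5p₁ - 2p₂ = 190.
Market 2: 5p₂ - p₁ = 277.
Eliminating p₂: 5×(1) + 2×(2) gives 23p₁ = 1504, so p₁ = 1504/23.
Back-substitute into (2): p₂ = (277 + 1×1504/23) / 5 = 1575/23.

p₁ = 1504/23, p₂ = 1575/23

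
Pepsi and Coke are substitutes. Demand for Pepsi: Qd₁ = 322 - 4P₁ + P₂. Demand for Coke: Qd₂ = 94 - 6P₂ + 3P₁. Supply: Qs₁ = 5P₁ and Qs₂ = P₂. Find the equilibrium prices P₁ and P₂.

Market 1: 322 - 4P₁ + P₂ = 5P₁ → 9P₁ - P₂ = 322.
Market 2: 7P₂ - 3P₁ = 94.
Eliminating P₂: 7×(1) + 1×(2) gives 60P₁ = 2348, so P₁ = 587/15.
Back-substitute into (2): P₂ = (94 + 3×587/15) / 7 = 30.2.

P₁ = 587/15, P₂ = 30.2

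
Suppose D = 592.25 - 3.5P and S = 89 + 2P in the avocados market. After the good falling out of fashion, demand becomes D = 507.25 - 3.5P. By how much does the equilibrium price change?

Original equilibrium: P* = 91.5, Q* = 272.
New equilibrium: 507.25 - 3.5P = 89 + 2P, so 418.25 = 5.5P and P' = 1673/22; Q' = 507.25 − 3.5(1673/22) = 2652/11.
Change in price: 1673/22 − 91.5 = -170/11.

ΔP = -170/11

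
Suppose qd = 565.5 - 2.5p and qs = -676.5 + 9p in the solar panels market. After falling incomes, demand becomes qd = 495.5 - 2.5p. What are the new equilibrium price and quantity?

Original equilibrium: p* = 108, q* = 295.5.
New equilibrium: 495.5 - 2.5p = -676.5 + 9p, so 1172 = 11.5p and p' = 2344/23; q' = 495.5 − 2.5(2344/23) = 11073/46.

p' = 2344/23, q' = 11073/46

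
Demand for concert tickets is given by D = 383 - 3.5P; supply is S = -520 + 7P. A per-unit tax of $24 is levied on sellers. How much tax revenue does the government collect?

Tax revenue = 624

Pre-tax equilibrium: P* = 86, Q* = 82.
Tax on sellers shifts supply to S = -520 + 7(P − 24) = -688 + 7P.
383 - 3.5P = -688 + 7P gives buyer price Pb = 102; sellers receive Ps = 102 − 24 = 78.
New quantity: Q = 383 − 3.5(102) = 26.
Revenue = 24 × 26 = 624.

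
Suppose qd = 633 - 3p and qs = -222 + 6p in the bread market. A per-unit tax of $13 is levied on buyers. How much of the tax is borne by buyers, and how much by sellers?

Buyers bear 26/3, sellers bear 13/3

Pre-tax equilibrium: p* = 95, q* = 348.
Tax on buyers shifts demand to qd = 633 − 3(p + 13) = 594 - 3p.
594 - 3p = -222 + 6p gives seller price ps = 272/3; buyers pay pb = 272/3 + 13 = 311/3.
New quantity: q = 633 − 3(311/3) = 322.
Buyer burden = 311/3 − 95 = 26/3; seller burden = 95 − 272/3 = 13/3.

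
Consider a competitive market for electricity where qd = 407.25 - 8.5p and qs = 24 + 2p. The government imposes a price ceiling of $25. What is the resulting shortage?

Shortage = 120.75

Equilibrium price would be p* = 36.5, so the ceiling at 25 binds.
At p = 25: qd = 407.25 − 8.5(25) = 194.75, qs = 24 + 2(25) = 74.
Shortage = 194.75 − 74 = 120.75.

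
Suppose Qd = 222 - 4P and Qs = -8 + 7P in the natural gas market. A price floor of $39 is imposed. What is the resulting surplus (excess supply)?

Surplus = 199

Equilibrium price would be P* = 230/11, so the floor at 39 binds.
At P = 39: Qd = 66, Qs = 265.
Surplus = 265 − 66 = 199.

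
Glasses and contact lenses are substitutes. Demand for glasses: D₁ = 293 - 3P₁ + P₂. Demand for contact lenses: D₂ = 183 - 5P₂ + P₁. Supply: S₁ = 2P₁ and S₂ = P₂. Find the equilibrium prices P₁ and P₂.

Market 1: 293 - 3P₁ + P₂ = 2P₁ → 5P₁ - P₂ = 293.
Market 2: 6P₂ - P₁ = 183.
Eliminating P₂: 6×(1) + 1×(2) gives 29P₁ = 1941, so P₁ = 1941/29.
Back-substitute into (2): P₂ = (183 + 1×1941/29) / 6 = 1208/29.

P₁ = 1941/29, P₂ = 1208/29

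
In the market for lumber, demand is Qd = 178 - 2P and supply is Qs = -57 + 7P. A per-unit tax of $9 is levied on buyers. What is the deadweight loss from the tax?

Deadweight loss = 63

Pre-tax equilibrium: P* = 235/9, Q* = 1132/9.
Tax on buyers shifts demand to Qd = 178 − 2(P + 9) = 160 - 2P.
160 - 2P = -57 + 7P gives seller price Ps = 217/9; buyers pay Pb = 217/9 + 9 = 298/9.
New quantity: Q = 178 − 2(298/9) = 1006/9.
DWL = ½ × 9 × (1132/9 − 1006/9) = 63.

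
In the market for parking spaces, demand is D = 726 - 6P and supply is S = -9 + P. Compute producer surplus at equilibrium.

Equilibrium: 726 - 6P = -9 + P gives P* = 105, Q* = 96.
Supply starts at P = 9 (where S = 0).
PS = ½(105 − 9)(96) = 4608.

Producer surplus = 4608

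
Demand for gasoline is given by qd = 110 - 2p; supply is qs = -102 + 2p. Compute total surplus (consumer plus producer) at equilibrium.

Total surplus = 8

Equilibrium: 110 - 2p = -102 + 2p gives p* = 53, q* = 4.
Demand choke price: p = 55; supply starts at p = 51.
CS = ½(55 − 53)(4) = 4; PS = ½(53 − 51)(4) = 4.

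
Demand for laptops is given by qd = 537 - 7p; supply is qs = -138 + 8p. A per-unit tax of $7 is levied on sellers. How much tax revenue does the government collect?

Tax revenue = 20566/15

Pre-tax equilibrium: p* = 45, q* = 222.
Tax on sellers shifts supply to qs = -138 + 8(p − 7) = -194 + 8p.
537 - 7p = -194 + 8p gives buyer price pb = 731/15; sellers receive ps = 731/15 − 7 = 626/15.
New quantity: q = 537 − 7(731/15) = 2938/15.
Revenue = 7 × 2938/15 = 20566/15.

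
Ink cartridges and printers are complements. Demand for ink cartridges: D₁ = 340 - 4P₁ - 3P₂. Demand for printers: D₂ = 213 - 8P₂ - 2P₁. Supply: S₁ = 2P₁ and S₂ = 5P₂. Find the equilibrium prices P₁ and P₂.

P₁ = 3781/72, P₂ = 299/36

Market 1: 340 - 4P₁ - 3P₂ = 2P₁ → 6P₁ + 3P₂ = 340.
Market 2: 13P₂ + 2P₁ = 213.
Eliminating P₂: 13×(1) − 3×(2) gives 72P₁ = 3781, so P₁ = 3781/72.
Back-substitute into (2): P₂ = (213 − 2×3781/72) / 13 = 299/36.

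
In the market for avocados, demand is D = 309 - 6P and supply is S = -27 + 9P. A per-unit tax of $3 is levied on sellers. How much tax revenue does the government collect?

Pre-tax equilibrium: P* = 22.4, Q* = 174.6.
Tax on sellers shifts supply to S = -27 + 9(P − 3) = -54 + 9P.
309 - 6P = -54 + 9P gives buyer price Pb = 24.2; sellers receive Ps = 24.2 − 3 = 21.2.
New quantity: Q = 309 − 6(24.2) = 163.8.
Revenue = 3 × 163.8 = 491.4.

Tax revenue = 491.4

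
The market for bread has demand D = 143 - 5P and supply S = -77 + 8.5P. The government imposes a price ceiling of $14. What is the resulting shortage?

Equilibrium price would be P* = 440/27, so the ceiling at 14 binds.
At P = 14: D = 143 − 5(14) = 73, S = -77 + 8.5(14) = 42.
Shortage = 73 − 42 = 31.

Shortage = 31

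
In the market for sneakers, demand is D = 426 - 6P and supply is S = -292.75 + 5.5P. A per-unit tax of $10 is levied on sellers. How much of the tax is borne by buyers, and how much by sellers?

Buyers bear 110/23, sellers bear 120/23

Pre-tax equilibrium: P* = 62.5, Q* = 51.
Tax on sellers shifts supply to S = -292.75 + 5.5(P − 10) = -347.75 + 5.5P.
426 - 6P = -347.75 + 5.5P gives buyer price Pb = 3095/46; sellers receive Ps = 3095/46 − 10 = 2635/46.
New quantity: Q = 426 − 6(3095/46) = 513/23.
Buyer burden = 3095/46 − 62.5 = 110/23; seller burden = 62.5 − 2635/46 = 120/23.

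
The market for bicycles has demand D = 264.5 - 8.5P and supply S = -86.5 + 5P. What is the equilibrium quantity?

Q* = 43.5

Set D = S: 264.5 - 8.5P = -86.5 + 5P.
351 = 13.5P, so P* = 26.
Q* = 264.5 − 8.5(26) = 43.5.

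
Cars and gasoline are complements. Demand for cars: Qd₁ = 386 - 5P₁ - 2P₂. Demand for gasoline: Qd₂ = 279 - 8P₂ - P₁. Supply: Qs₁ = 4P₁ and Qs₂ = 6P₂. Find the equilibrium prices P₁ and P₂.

P₁ = 2423/62, P₂ = 2125/124

Market 1: 386 - 5P₁ - 2P₂ = 4P₁ → 9P₁ + 2P₂ = 386.
Market 2: 14P₂ + P₁ = 279.
Eliminating P₂: 14×(1) − 2×(2) gives 124P₁ = 4846, so P₁ = 2423/62.
Back-substitute into (2): P₂ = (279 − 1×2423/62) / 14 = 2125/124.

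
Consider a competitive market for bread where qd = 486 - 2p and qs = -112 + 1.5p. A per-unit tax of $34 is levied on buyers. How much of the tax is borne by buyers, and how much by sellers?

Buyers bear 102/7, sellers bear 136/7

Pre-tax equilibrium: p* = 1196/7, q* = 1010/7.
Tax on buyers shifts demand to qd = 486 − 2(p + 34) = 418 - 2p.
418 - 2p = -112 + 1.5p gives seller price ps = 1060/7; buyers pay pb = 1060/7 + 34 = 1298/7.
New quantity: q = 486 − 2(1298/7) = 806/7.
Buyer burden = 1298/7 − 1196/7 = 102/7; seller burden = 1196/7 − 1060/7 = 136/7.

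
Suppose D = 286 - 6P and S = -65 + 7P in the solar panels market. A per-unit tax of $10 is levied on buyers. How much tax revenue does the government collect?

Tax revenue = 11920/13

Pre-tax equilibrium: P* = 27, Q* = 124.
Tax on buyers shifts demand to D = 286 − 6(P + 10) = 226 - 6P.
226 - 6P = -65 + 7P gives seller price Ps = 291/13; buyers pay Pb = 291/13 + 10 = 421/13.
New quantity: Q = 286 − 6(421/13) = 1192/13.
Revenue = 10 × 1192/13 = 11920/13.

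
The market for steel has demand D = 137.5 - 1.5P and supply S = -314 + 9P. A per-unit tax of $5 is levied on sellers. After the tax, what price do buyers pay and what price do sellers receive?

Buyers pay 331/7, sellers receive 296/7

Pre-tax equilibrium: P* = 43, Q* = 73.
Tax on sellers shifts supply to S = -314 + 9(P − 5) = -359 + 9P.
137.5 - 1.5P = -359 + 9P gives buyer price Pb = 331/7; sellers receive Ps = 331/7 − 5 = 296/7.
New quantity: Q = 137.5 − 1.5(331/7) = 466/7.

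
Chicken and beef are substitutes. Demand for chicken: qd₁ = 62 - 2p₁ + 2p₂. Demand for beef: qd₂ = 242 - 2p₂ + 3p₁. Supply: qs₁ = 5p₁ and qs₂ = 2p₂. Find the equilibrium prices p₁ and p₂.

p₁ = 366/11, p₂ = 940/11

Market 1: 62 - 2p₁ + 2p₂ = 5p₁ → 7p₁ - 2p₂ = 62.
Market 2: 4p₂ - 3p₁ = 242.
Eliminating p₂: 4×(1) + 2×(2) gives 22p₁ = 732, so p₁ = 366/11.
Back-substitute into (2): p₂ = (242 + 3×366/11) / 4 = 940/11.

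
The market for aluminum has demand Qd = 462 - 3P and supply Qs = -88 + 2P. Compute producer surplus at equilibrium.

Equilibrium: 462 - 3P = -88 + 2P gives P* = 110, Q* = 132.
Supply starts at P = 44 (where Qs = 0).
PS = ½(110 − 44)(132) = 4356.

Producer surplus = 4356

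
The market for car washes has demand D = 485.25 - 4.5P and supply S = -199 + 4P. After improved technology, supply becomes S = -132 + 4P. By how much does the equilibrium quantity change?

ΔQ = 603/17

Original equilibrium: P* = 80.5, Q* = 123.
New equilibrium: 485.25 - 4.5P = -132 + 4P, so 617.25 = 8.5P and P' = 2469/34; Q' = 485.25 − 4.5(2469/34) = 2694/17.
Change in quantity: 2694/17 − 123 = 603/17.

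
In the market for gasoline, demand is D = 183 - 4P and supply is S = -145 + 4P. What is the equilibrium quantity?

Set D = S: 183 - 4P = -145 + 4P.
328 = 8P, so P* = 41.
Q* = 183 − 4(41) = 19.

Q* = 19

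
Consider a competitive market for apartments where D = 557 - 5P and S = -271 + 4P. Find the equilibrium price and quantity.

P* = 92, Q* = 97

Set D = S: 557 - 5P = -271 + 4P.
828 = 9P, so P* = 92.
Q* = 557 − 5(92) = 97.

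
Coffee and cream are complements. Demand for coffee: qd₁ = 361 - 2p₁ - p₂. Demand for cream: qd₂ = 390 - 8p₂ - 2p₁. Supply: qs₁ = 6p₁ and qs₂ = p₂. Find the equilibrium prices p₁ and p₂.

p₁ = 2859/70, p₂ = 1199/35

Market 1: 361 - 2p₁ - p₂ = 6p₁ → 8p₁ + p₂ = 361.
Market 2: 9p₂ + 2p₁ = 390.
Eliminating p₂: 9×(1) − 1×(2) gives 70p₁ = 2859, so p₁ = 2859/70.
Back-substitute into (2): p₂ = (390 − 2×2859/70) / 9 = 1199/35.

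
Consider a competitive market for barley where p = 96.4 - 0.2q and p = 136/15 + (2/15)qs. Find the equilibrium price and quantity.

Set the two price expressions equal: 96.4 - 0.2q = 136/15 + (2/15)q.
262/3 = (1/3)q, so q* = 262.
p* = 96.4 − (0.2)(262) = 44.

p* = 44, q* = 262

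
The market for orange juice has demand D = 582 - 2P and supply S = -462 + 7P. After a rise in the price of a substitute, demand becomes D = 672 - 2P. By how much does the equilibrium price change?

ΔP = 10

Original equilibrium: P* = 116, Q* = 350.
New equilibrium: 672 - 2P = -462 + 7P, so 1134 = 9P and P' = 126; Q' = 672 − 2(126) = 420.
Change in price: 126 − 116 = 10.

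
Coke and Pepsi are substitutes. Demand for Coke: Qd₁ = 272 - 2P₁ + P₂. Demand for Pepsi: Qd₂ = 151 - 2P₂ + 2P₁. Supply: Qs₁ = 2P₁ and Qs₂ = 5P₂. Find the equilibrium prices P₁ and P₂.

P₁ = 2055/26, P₂ = 574/13

Market 1: 272 - 2P₁ + P₂ = 2P₁ → 4P₁ - P₂ = 272.
Market 2: 7P₂ - 2P₁ = 151.
Eliminating P₂: 7×(1) + 1×(2) gives 26P₁ = 2055, so P₁ = 2055/26.
Back-substitute into (2): P₂ = (151 + 2×2055/26) / 7 = 574/13.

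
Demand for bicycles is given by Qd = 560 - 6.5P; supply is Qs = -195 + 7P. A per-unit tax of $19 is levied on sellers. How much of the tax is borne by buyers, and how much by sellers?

Pre-tax equilibrium: P* = 1510/27, Q* = 5305/27.
Tax on sellers shifts supply to Qs = -195 + 7(P − 19) = -328 + 7P.
560 - 6.5P = -328 + 7P gives buyer price Pb = 592/9; sellers receive Ps = 592/9 − 19 = 421/9.
New quantity: Q = 560 − 6.5(592/9) = 1192/9.
Buyer burden = 592/9 − 1510/27 = 266/27; seller burden = 1510/27 − 421/9 = 247/27.

Buyers bear 266/27, sellers bear 247/27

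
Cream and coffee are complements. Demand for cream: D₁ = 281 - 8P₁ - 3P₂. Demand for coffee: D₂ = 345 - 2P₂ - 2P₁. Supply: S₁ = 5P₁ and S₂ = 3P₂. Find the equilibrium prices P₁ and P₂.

P₁ = 370/59, P₂ = 3923/59

Market 1: 281 - 8P₁ - 3P₂ = 5P₁ → 13P₁ + 3P₂ = 281.
Market 2: 5P₂ + 2P₁ = 345.
Eliminating P₂: 5×(1) − 3×(2) gives 59P₁ = 370, so P₁ = 370/59.
Back-substitute into (2): P₂ = (345 − 2×370/59) / 5 = 3923/59.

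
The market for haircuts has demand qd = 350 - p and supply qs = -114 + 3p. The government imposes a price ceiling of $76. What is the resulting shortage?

Equilibrium price would be p* = 116, so the ceiling at 76 binds.
At p = 76: qd = 350 − 1(76) = 274, qs = -114 + 3(76) = 114.
Shortage = 274 − 114 = 160.

Shortage = 160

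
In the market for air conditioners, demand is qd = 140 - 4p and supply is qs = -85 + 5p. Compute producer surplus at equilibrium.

Producer surplus = 160

Equilibrium: 140 - 4p = -85 + 5p gives p* = 25, q* = 40.
Supply starts at p = 17 (where qs = 0).
PS = ½(25 − 17)(40) = 160.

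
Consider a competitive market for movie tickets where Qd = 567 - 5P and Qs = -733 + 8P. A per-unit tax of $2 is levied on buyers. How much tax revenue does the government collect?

Pre-tax equilibrium: P* = 100, Q* = 67.
Tax on buyers shifts demand to Qd = 567 − 5(P + 2) = 557 - 5P.
557 - 5P = -733 + 8P gives seller price Ps = 1290/13; buyers pay Pb = 1290/13 + 2 = 1316/13.
New quantity: Q = 567 − 5(1316/13) = 791/13.
Revenue = 2 × 791/13 = 1582/13.

Tax revenue = 1582/13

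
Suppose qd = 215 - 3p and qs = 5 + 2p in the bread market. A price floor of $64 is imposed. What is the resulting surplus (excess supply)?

Equilibrium price would be p* = 42, so the floor at 64 binds.
At p = 64: qd = 23, qs = 133.
Surplus = 133 − 23 = 110.

Surplus = 110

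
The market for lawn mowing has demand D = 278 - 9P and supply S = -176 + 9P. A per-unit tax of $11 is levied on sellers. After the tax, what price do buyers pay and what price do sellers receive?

Pre-tax equilibrium: P* = 227/9, Q* = 51.
Tax on sellers shifts supply to S = -176 + 9(P − 11) = -275 + 9P.
278 - 9P = -275 + 9P gives buyer price Pb = 553/18; sellers receive Ps = 553/18 − 11 = 355/18.
New quantity: Q = 278 − 9(553/18) = 1.5.

Buyers pay 553/18, sellers receive 355/18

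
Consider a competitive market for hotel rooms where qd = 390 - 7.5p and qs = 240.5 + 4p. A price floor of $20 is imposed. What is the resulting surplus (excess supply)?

Equilibrium price would be p* = 13, so the floor at 20 binds.
At p = 20: qd = 240, qs = 320.5.
Surplus = 320.5 − 240 = 80.5.

Surplus = 80.5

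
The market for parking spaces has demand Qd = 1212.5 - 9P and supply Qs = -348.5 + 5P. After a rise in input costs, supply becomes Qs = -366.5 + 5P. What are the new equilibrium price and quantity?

P' = 1579/14, Q' = 1382/7

Original equilibrium: P* = 111.5, Q* = 209.
New equilibrium: 1212.5 - 9P = -366.5 + 5P, so 1579 = 14P and P' = 1579/14; Q' = 1212.5 − 9(1579/14) = 1382/7.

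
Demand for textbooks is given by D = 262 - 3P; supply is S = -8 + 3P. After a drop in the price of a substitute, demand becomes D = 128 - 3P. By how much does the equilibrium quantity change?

ΔQ = -67

Original equilibrium: P* = 45, Q* = 127.
New equilibrium: 128 - 3P = -8 + 3P, so 136 = 6P and P' = 68/3; Q' = 128 − 3(68/3) = 60.
Change in quantity: 60 − 127 = -67.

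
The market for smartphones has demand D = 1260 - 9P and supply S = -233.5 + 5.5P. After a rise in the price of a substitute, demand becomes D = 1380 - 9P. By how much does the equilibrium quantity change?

Original equilibrium: P* = 103, Q* = 333.
New equilibrium: 1380 - 9P = -233.5 + 5.5P, so 1613.5 = 14.5P and P' = 3227/29; Q' = 1380 − 9(3227/29) = 10977/29.
Change in quantity: 10977/29 − 333 = 1320/29.

ΔQ = 1320/29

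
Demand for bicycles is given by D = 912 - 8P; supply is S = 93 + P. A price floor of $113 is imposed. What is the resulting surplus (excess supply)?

Surplus = 198

Equilibrium price would be P* = 91, so the floor at 113 binds.
At P = 113: D = 8, S = 206.
Surplus = 206 − 8 = 198.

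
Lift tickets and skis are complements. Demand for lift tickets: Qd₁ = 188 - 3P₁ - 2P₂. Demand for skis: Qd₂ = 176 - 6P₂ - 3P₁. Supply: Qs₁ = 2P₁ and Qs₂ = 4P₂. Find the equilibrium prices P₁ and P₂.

Market 1: 188 - 3P₁ - 2P₂ = 2P₁ → 5P₁ + 2P₂ = 188.
Market 2: 10P₂ + 3P₁ = 176.
Eliminating P₂: 10×(1) − 2×(2) gives 44P₁ = 1528, so P₁ = 382/11.
Back-substitute into (2): P₂ = (176 − 3×382/11) / 10 = 79/11.

P₁ = 382/11, P₂ = 79/11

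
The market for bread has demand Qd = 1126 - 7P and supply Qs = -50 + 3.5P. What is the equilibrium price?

Set Qd = Qs: 1126 - 7P = -50 + 3.5P.
1176 = 10.5P, so P* = 112.
Q* = 1126 − 7(112) = 342.

P* = 112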